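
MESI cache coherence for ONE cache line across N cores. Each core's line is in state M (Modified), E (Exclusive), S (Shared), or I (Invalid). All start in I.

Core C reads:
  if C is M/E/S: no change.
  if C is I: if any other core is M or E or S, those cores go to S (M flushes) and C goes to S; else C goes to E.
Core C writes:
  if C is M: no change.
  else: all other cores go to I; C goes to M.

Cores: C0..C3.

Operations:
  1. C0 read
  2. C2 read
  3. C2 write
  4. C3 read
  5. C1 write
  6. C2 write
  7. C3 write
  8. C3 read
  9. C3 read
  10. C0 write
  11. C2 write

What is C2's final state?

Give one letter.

Op 1: C0 read [C0 read from I: no other sharers -> C0=E (exclusive)] -> [E,I,I,I]
Op 2: C2 read [C2 read from I: others=['C0=E'] -> C2=S, others downsized to S] -> [S,I,S,I]
Op 3: C2 write [C2 write: invalidate ['C0=S'] -> C2=M] -> [I,I,M,I]
Op 4: C3 read [C3 read from I: others=['C2=M'] -> C3=S, others downsized to S] -> [I,I,S,S]
Op 5: C1 write [C1 write: invalidate ['C2=S', 'C3=S'] -> C1=M] -> [I,M,I,I]
Op 6: C2 write [C2 write: invalidate ['C1=M'] -> C2=M] -> [I,I,M,I]
Op 7: C3 write [C3 write: invalidate ['C2=M'] -> C3=M] -> [I,I,I,M]
Op 8: C3 read [C3 read: already in M, no change] -> [I,I,I,M]
Op 9: C3 read [C3 read: already in M, no change] -> [I,I,I,M]
Op 10: C0 write [C0 write: invalidate ['C3=M'] -> C0=M] -> [M,I,I,I]
Op 11: C2 write [C2 write: invalidate ['C0=M'] -> C2=M] -> [I,I,M,I]

Answer: M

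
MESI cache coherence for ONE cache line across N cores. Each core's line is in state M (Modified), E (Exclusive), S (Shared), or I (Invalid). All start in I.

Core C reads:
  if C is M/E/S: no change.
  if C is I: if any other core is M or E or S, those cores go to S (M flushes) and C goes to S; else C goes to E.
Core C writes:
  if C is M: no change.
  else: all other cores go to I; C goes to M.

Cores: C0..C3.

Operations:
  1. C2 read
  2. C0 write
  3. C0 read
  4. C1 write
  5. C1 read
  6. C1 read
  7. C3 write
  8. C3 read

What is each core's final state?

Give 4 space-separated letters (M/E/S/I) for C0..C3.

Op 1: C2 read [C2 read from I: no other sharers -> C2=E (exclusive)] -> [I,I,E,I]
Op 2: C0 write [C0 write: invalidate ['C2=E'] -> C0=M] -> [M,I,I,I]
Op 3: C0 read [C0 read: already in M, no change] -> [M,I,I,I]
Op 4: C1 write [C1 write: invalidate ['C0=M'] -> C1=M] -> [I,M,I,I]
Op 5: C1 read [C1 read: already in M, no change] -> [I,M,I,I]
Op 6: C1 read [C1 read: already in M, no change] -> [I,M,I,I]
Op 7: C3 write [C3 write: invalidate ['C1=M'] -> C3=M] -> [I,I,I,M]
Op 8: C3 read [C3 read: already in M, no change] -> [I,I,I,M]

Answer: I I I M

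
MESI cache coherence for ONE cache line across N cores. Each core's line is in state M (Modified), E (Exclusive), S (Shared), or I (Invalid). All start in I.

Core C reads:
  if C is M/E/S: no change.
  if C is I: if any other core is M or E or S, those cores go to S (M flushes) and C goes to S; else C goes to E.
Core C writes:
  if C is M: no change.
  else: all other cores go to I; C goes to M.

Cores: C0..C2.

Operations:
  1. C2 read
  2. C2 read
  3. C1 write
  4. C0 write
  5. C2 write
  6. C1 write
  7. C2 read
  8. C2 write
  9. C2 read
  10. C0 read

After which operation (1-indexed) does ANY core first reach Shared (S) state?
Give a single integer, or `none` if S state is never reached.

Answer: 7

Derivation:
Op 1: C2 read [C2 read from I: no other sharers -> C2=E (exclusive)] -> [I,I,E]
Op 2: C2 read [C2 read: already in E, no change] -> [I,I,E]
Op 3: C1 write [C1 write: invalidate ['C2=E'] -> C1=M] -> [I,M,I]
Op 4: C0 write [C0 write: invalidate ['C1=M'] -> C0=M] -> [M,I,I]
Op 5: C2 write [C2 write: invalidate ['C0=M'] -> C2=M] -> [I,I,M]
Op 6: C1 write [C1 write: invalidate ['C2=M'] -> C1=M] -> [I,M,I]
Op 7: C2 read [C2 read from I: others=['C1=M'] -> C2=S, others downsized to S] -> [I,S,S]
  -> First S state at op 7; remaining ops need not be traced.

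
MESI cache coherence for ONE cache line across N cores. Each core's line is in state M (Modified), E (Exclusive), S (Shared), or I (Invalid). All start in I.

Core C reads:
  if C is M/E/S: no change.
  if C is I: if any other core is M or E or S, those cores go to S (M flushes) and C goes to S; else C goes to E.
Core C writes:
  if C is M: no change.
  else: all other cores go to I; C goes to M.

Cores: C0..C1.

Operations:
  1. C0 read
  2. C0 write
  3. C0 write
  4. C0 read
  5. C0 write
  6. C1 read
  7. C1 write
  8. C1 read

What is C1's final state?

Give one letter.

Op 1: C0 read [C0 read from I: no other sharers -> C0=E (exclusive)] -> [E,I]
Op 2: C0 write [C0 write: invalidate none -> C0=M] -> [M,I]
Op 3: C0 write [C0 write: already M (modified), no change] -> [M,I]
Op 4: C0 read [C0 read: already in M, no change] -> [M,I]
Op 5: C0 write [C0 write: already M (modified), no change] -> [M,I]
Op 6: C1 read [C1 read from I: others=['C0=M'] -> C1=S, others downsized to S] -> [S,S]
Op 7: C1 write [C1 write: invalidate ['C0=S'] -> C1=M] -> [I,M]
Op 8: C1 read [C1 read: already in M, no change] -> [I,M]

Answer: M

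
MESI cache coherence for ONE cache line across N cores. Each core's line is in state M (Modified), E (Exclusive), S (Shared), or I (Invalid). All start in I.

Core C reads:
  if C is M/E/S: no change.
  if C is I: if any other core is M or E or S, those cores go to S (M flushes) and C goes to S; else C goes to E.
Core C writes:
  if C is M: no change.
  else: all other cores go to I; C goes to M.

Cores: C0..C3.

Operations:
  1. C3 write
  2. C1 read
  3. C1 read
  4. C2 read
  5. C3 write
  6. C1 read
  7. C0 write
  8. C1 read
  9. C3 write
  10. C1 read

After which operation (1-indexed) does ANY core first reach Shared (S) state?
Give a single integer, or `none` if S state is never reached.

Answer: 2

Derivation:
Op 1: C3 write [C3 write: invalidate none -> C3=M] -> [I,I,I,M]
Op 2: C1 read [C1 read from I: others=['C3=M'] -> C1=S, others downsized to S] -> [I,S,I,S]
  -> First S state at op 2; remaining ops need not be traced.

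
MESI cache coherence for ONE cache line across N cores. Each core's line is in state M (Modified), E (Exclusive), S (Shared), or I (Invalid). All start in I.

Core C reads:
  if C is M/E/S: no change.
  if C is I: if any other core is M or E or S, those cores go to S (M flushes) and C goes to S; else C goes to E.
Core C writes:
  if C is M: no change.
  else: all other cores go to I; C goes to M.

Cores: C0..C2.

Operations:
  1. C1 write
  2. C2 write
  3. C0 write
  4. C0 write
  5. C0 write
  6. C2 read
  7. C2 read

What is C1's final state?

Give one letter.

Answer: I

Derivation:
Op 1: C1 write [C1 write: invalidate none -> C1=M] -> [I,M,I]
Op 2: C2 write [C2 write: invalidate ['C1=M'] -> C2=M] -> [I,I,M]
Op 3: C0 write [C0 write: invalidate ['C2=M'] -> C0=M] -> [M,I,I]
Op 4: C0 write [C0 write: already M (modified), no change] -> [M,I,I]
Op 5: C0 write [C0 write: already M (modified), no change] -> [M,I,I]
Op 6: C2 read [C2 read from I: others=['C0=M'] -> C2=S, others downsized to S] -> [S,I,S]
Op 7: C2 read [C2 read: already in S, no change] -> [S,I,S]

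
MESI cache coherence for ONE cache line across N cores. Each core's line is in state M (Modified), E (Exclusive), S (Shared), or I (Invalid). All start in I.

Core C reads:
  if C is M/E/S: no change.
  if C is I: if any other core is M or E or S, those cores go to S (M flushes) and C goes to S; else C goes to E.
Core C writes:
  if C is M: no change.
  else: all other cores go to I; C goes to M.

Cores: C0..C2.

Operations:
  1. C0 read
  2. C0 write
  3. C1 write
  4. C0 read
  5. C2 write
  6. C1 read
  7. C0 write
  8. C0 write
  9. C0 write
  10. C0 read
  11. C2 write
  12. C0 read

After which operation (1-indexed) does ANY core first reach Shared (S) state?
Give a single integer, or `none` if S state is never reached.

Answer: 4

Derivation:
Op 1: C0 read [C0 read from I: no other sharers -> C0=E (exclusive)] -> [E,I,I]
Op 2: C0 write [C0 write: invalidate none -> C0=M] -> [M,I,I]
Op 3: C1 write [C1 write: invalidate ['C0=M'] -> C1=M] -> [I,M,I]
Op 4: C0 read [C0 read from I: others=['C1=M'] -> C0=S, others downsized to S] -> [S,S,I]
  -> First S state at op 4; remaining ops need not be traced.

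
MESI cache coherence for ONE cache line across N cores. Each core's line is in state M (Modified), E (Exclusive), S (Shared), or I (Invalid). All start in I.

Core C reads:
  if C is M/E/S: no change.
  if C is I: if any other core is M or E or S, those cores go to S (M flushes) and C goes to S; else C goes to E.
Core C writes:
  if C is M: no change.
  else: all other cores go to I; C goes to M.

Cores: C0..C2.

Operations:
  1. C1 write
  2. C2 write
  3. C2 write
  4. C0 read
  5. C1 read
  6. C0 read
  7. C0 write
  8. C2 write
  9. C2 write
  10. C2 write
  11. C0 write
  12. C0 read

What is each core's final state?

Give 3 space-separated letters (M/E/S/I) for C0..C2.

Op 1: C1 write [C1 write: invalidate none -> C1=M] -> [I,M,I]
Op 2: C2 write [C2 write: invalidate ['C1=M'] -> C2=M] -> [I,I,M]
Op 3: C2 write [C2 write: already M (modified), no change] -> [I,I,M]
Op 4: C0 read [C0 read from I: others=['C2=M'] -> C0=S, others downsized to S] -> [S,I,S]
Op 5: C1 read [C1 read from I: others=['C0=S', 'C2=S'] -> C1=S, others downsized to S] -> [S,S,S]
Op 6: C0 read [C0 read: already in S, no change] -> [S,S,S]
Op 7: C0 write [C0 write: invalidate ['C1=S', 'C2=S'] -> C0=M] -> [M,I,I]
Op 8: C2 write [C2 write: invalidate ['C0=M'] -> C2=M] -> [I,I,M]
Op 9: C2 write [C2 write: already M (modified), no change] -> [I,I,M]
Op 10: C2 write [C2 write: already M (modified), no change] -> [I,I,M]
Op 11: C0 write [C0 write: invalidate ['C2=M'] -> C0=M] -> [M,I,I]
Op 12: C0 read [C0 read: already in M, no change] -> [M,I,I]

Answer: M I I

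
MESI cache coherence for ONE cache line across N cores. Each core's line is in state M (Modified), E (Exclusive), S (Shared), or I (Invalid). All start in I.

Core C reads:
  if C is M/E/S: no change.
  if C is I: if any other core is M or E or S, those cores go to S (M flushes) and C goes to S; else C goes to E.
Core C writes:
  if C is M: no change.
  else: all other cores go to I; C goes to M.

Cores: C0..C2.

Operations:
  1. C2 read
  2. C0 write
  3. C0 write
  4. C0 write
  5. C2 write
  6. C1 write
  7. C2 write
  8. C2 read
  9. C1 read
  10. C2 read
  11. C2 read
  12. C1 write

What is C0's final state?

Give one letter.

Answer: I

Derivation:
Op 1: C2 read [C2 read from I: no other sharers -> C2=E (exclusive)] -> [I,I,E]
Op 2: C0 write [C0 write: invalidate ['C2=E'] -> C0=M] -> [M,I,I]
Op 3: C0 write [C0 write: already M (modified), no change] -> [M,I,I]
Op 4: C0 write [C0 write: already M (modified), no change] -> [M,I,I]
Op 5: C2 write [C2 write: invalidate ['C0=M'] -> C2=M] -> [I,I,M]
Op 6: C1 write [C1 write: invalidate ['C2=M'] -> C1=M] -> [I,M,I]
Op 7: C2 write [C2 write: invalidate ['C1=M'] -> C2=M] -> [I,I,M]
Op 8: C2 read [C2 read: already in M, no change] -> [I,I,M]
Op 9: C1 read [C1 read from I: others=['C2=M'] -> C1=S, others downsized to S] -> [I,S,S]
Op 10: C2 read [C2 read: already in S, no change] -> [I,S,S]
Op 11: C2 read [C2 read: already in S, no change] -> [I,S,S]
Op 12: C1 write [C1 write: invalidate ['C2=S'] -> C1=M] -> [I,M,I]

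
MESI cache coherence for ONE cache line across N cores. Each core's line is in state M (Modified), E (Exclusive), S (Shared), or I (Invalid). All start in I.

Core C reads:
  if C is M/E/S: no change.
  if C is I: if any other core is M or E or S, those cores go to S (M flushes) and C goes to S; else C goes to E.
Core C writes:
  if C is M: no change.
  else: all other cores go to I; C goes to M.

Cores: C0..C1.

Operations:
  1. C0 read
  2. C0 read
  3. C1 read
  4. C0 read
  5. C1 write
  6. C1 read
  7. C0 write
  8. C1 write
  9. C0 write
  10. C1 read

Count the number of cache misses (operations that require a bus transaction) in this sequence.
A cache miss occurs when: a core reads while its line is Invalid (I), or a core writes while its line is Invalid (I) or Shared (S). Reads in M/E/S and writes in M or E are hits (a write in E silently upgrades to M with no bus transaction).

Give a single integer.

Answer: 7

Derivation:
Op 1: C0 read [C0 read from I: no other sharers -> C0=E (exclusive)] -> [E,I] [MISS #1: read from I]
Op 2: C0 read [C0 read: already in E, no change] -> [E,I] [hit: read from E]
Op 3: C1 read [C1 read from I: others=['C0=E'] -> C1=S, others downsized to S] -> [S,S] [MISS #2: read from I]
Op 4: C0 read [C0 read: already in S, no change] -> [S,S] [hit: read from S]
Op 5: C1 write [C1 write: invalidate ['C0=S'] -> C1=M] -> [I,M] [MISS #3: write from S]
Op 6: C1 read [C1 read: already in M, no change] -> [I,M] [hit: read from M]
Op 7: C0 write [C0 write: invalidate ['C1=M'] -> C0=M] -> [M,I] [MISS #4: write from I]
Op 8: C1 write [C1 write: invalidate ['C0=M'] -> C1=M] -> [I,M] [MISS #5: write from I]
Op 9: C0 write [C0 write: invalidate ['C1=M'] -> C0=M] -> [M,I] [MISS #6: write from I]
Op 10: C1 read [C1 read from I: others=['C0=M'] -> C1=S, others downsized to S] -> [S,S] [MISS #7: read from I]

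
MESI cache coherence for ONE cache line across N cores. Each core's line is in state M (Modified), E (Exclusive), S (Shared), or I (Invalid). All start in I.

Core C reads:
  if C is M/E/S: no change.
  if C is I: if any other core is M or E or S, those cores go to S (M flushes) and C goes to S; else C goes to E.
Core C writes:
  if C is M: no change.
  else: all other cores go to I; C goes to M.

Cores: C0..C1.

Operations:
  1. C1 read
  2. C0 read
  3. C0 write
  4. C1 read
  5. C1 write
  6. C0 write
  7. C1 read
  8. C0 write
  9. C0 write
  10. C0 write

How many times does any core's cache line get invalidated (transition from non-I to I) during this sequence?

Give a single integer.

Answer: 4

Derivation:
Op 1: C1 read [C1 read from I: no other sharers -> C1=E (exclusive)] -> [I,E] (invalidations this op: 0; running total: 0)
Op 2: C0 read [C0 read from I: others=['C1=E'] -> C0=S, others downsized to S] -> [S,S] (invalidations this op: 0; running total: 0)
Op 3: C0 write [C0 write: invalidate ['C1=S'] -> C0=M] -> [M,I] (invalidations this op: 1; running total: 1)
Op 4: C1 read [C1 read from I: others=['C0=M'] -> C1=S, others downsized to S] -> [S,S] (invalidations this op: 0; running total: 1)
Op 5: C1 write [C1 write: invalidate ['C0=S'] -> C1=M] -> [I,M] (invalidations this op: 1; running total: 2)
Op 6: C0 write [C0 write: invalidate ['C1=M'] -> C0=M] -> [M,I] (invalidations this op: 1; running total: 3)
Op 7: C1 read [C1 read from I: others=['C0=M'] -> C1=S, others downsized to S] -> [S,S] (invalidations this op: 0; running total: 3)
Op 8: C0 write [C0 write: invalidate ['C1=S'] -> C0=M] -> [M,I] (invalidations this op: 1; running total: 4)
Op 9: C0 write [C0 write: already M (modified), no change] -> [M,I] (invalidations this op: 0; running total: 4)
Op 10: C0 write [C0 write: already M (modified), no change] -> [M,I] (invalidations this op: 0; running total: 4)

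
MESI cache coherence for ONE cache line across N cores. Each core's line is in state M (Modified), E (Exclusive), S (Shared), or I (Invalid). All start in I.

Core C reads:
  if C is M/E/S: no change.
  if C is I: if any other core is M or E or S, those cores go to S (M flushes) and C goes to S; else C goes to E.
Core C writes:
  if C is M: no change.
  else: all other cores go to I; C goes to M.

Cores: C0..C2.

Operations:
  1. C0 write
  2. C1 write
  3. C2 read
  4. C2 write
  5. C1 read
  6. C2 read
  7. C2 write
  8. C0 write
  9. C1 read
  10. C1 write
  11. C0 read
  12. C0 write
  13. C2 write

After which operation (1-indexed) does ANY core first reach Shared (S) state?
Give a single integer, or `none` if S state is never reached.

Answer: 3

Derivation:
Op 1: C0 write [C0 write: invalidate none -> C0=M] -> [M,I,I]
Op 2: C1 write [C1 write: invalidate ['C0=M'] -> C1=M] -> [I,M,I]
Op 3: C2 read [C2 read from I: others=['C1=M'] -> C2=S, others downsized to S] -> [I,S,S]
  -> First S state at op 3; remaining ops need not be traced.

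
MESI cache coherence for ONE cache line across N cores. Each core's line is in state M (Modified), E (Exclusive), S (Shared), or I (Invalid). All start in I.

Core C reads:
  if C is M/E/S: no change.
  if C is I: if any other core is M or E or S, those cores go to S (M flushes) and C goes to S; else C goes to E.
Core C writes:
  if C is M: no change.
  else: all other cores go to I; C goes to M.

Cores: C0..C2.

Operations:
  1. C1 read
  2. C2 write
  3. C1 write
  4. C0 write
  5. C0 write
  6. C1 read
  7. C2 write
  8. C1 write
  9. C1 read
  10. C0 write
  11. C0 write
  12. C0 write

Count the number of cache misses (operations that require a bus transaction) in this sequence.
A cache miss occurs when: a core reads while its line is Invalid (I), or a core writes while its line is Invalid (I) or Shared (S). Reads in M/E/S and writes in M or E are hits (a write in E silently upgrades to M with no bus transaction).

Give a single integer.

Op 1: C1 read [C1 read from I: no other sharers -> C1=E (exclusive)] -> [I,E,I] [MISS #1: read from I]
Op 2: C2 write [C2 write: invalidate ['C1=E'] -> C2=M] -> [I,I,M] [MISS #2: write from I]
Op 3: C1 write [C1 write: invalidate ['C2=M'] -> C1=M] -> [I,M,I] [MISS #3: write from I]
Op 4: C0 write [C0 write: invalidate ['C1=M'] -> C0=M] -> [M,I,I] [MISS #4: write from I]
Op 5: C0 write [C0 write: already M (modified), no change] -> [M,I,I] [hit: write from M]
Op 6: C1 read [C1 read from I: others=['C0=M'] -> C1=S, others downsized to S] -> [S,S,I] [MISS #5: read from I]
Op 7: C2 write [C2 write: invalidate ['C0=S', 'C1=S'] -> C2=M] -> [I,I,M] [MISS #6: write from I]
Op 8: C1 write [C1 write: invalidate ['C2=M'] -> C1=M] -> [I,M,I] [MISS #7: write from I]
Op 9: C1 read [C1 read: already in M, no change] -> [I,M,I] [hit: read from M]
Op 10: C0 write [C0 write: invalidate ['C1=M'] -> C0=M] -> [M,I,I] [MISS #8: write from I]
Op 11: C0 write [C0 write: already M (modified), no change] -> [M,I,I] [hit: write from M]
Op 12: C0 write [C0 write: already M (modified), no change] -> [M,I,I] [hit: write from M]

Answer: 8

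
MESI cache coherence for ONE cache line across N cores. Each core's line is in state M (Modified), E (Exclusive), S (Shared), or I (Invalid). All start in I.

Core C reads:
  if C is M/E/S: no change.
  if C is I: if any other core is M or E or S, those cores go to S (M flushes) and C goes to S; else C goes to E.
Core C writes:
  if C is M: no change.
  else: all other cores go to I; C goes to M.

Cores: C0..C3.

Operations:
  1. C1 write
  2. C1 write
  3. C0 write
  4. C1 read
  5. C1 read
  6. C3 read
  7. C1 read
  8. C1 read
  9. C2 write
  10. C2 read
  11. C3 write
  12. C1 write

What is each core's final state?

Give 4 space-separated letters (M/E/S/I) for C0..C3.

Answer: I M I I

Derivation:
Op 1: C1 write [C1 write: invalidate none -> C1=M] -> [I,M,I,I]
Op 2: C1 write [C1 write: already M (modified), no change] -> [I,M,I,I]
Op 3: C0 write [C0 write: invalidate ['C1=M'] -> C0=M] -> [M,I,I,I]
Op 4: C1 read [C1 read from I: others=['C0=M'] -> C1=S, others downsized to S] -> [S,S,I,I]
Op 5: C1 read [C1 read: already in S, no change] -> [S,S,I,I]
Op 6: C3 read [C3 read from I: others=['C0=S', 'C1=S'] -> C3=S, others downsized to S] -> [S,S,I,S]
Op 7: C1 read [C1 read: already in S, no change] -> [S,S,I,S]
Op 8: C1 read [C1 read: already in S, no change] -> [S,S,I,S]
Op 9: C2 write [C2 write: invalidate ['C0=S', 'C1=S', 'C3=S'] -> C2=M] -> [I,I,M,I]
Op 10: C2 read [C2 read: already in M, no change] -> [I,I,M,I]
Op 11: C3 write [C3 write: invalidate ['C2=M'] -> C3=M] -> [I,I,I,M]
Op 12: C1 write [C1 write: invalidate ['C3=M'] -> C1=M] -> [I,M,I,I]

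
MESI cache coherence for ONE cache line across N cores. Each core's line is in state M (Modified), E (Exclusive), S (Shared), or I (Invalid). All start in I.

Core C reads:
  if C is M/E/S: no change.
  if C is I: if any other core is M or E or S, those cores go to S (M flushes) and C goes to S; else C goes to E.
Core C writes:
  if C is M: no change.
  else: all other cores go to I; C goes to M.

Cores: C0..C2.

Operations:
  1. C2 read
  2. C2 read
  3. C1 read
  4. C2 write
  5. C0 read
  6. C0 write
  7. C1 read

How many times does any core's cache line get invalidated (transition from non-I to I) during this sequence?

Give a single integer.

Op 1: C2 read [C2 read from I: no other sharers -> C2=E (exclusive)] -> [I,I,E] (invalidations this op: 0; running total: 0)
Op 2: C2 read [C2 read: already in E, no change] -> [I,I,E] (invalidations this op: 0; running total: 0)
Op 3: C1 read [C1 read from I: others=['C2=E'] -> C1=S, others downsized to S] -> [I,S,S] (invalidations this op: 0; running total: 0)
Op 4: C2 write [C2 write: invalidate ['C1=S'] -> C2=M] -> [I,I,M] (invalidations this op: 1; running total: 1)
Op 5: C0 read [C0 read from I: others=['C2=M'] -> C0=S, others downsized to S] -> [S,I,S] (invalidations this op: 0; running total: 1)
Op 6: C0 write [C0 write: invalidate ['C2=S'] -> C0=M] -> [M,I,I] (invalidations this op: 1; running total: 2)
Op 7: C1 read [C1 read from I: others=['C0=M'] -> C1=S, others downsized to S] -> [S,S,I] (invalidations this op: 0; running total: 2)

Answer: 2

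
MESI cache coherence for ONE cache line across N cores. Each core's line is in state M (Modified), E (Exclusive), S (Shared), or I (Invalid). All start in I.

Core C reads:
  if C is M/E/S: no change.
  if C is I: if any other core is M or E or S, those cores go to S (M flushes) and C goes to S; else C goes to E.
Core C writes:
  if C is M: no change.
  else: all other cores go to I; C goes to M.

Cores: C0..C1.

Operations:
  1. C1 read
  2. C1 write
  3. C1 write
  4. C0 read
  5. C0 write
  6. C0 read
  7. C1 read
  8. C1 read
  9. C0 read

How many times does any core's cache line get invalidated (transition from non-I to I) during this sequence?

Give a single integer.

Answer: 1

Derivation:
Op 1: C1 read [C1 read from I: no other sharers -> C1=E (exclusive)] -> [I,E] (invalidations this op: 0; running total: 0)
Op 2: C1 write [C1 write: invalidate none -> C1=M] -> [I,M] (invalidations this op: 0; running total: 0)
Op 3: C1 write [C1 write: already M (modified), no change] -> [I,M] (invalidations this op: 0; running total: 0)
Op 4: C0 read [C0 read from I: others=['C1=M'] -> C0=S, others downsized to S] -> [S,S] (invalidations this op: 0; running total: 0)
Op 5: C0 write [C0 write: invalidate ['C1=S'] -> C0=M] -> [M,I] (invalidations this op: 1; running total: 1)
Op 6: C0 read [C0 read: already in M, no change] -> [M,I] (invalidations this op: 0; running total: 1)
Op 7: C1 read [C1 read from I: others=['C0=M'] -> C1=S, others downsized to S] -> [S,S] (invalidations this op: 0; running total: 1)
Op 8: C1 read [C1 read: already in S, no change] -> [S,S] (invalidations this op: 0; running total: 1)
Op 9: C0 read [C0 read: already in S, no change] -> [S,S] (invalidations this op: 0; running total: 1)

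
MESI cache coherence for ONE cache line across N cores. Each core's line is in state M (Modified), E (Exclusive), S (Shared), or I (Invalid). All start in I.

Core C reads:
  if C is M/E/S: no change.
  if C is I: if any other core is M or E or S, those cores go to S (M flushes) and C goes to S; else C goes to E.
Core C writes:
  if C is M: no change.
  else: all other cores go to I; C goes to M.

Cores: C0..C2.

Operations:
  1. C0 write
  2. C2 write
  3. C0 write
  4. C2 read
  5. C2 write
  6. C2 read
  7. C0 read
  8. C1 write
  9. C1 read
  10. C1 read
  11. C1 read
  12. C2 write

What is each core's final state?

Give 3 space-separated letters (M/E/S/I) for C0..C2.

Answer: I I M

Derivation:
Op 1: C0 write [C0 write: invalidate none -> C0=M] -> [M,I,I]
Op 2: C2 write [C2 write: invalidate ['C0=M'] -> C2=M] -> [I,I,M]
Op 3: C0 write [C0 write: invalidate ['C2=M'] -> C0=M] -> [M,I,I]
Op 4: C2 read [C2 read from I: others=['C0=M'] -> C2=S, others downsized to S] -> [S,I,S]
Op 5: C2 write [C2 write: invalidate ['C0=S'] -> C2=M] -> [I,I,M]
Op 6: C2 read [C2 read: already in M, no change] -> [I,I,M]
Op 7: C0 read [C0 read from I: others=['C2=M'] -> C0=S, others downsized to S] -> [S,I,S]
Op 8: C1 write [C1 write: invalidate ['C0=S', 'C2=S'] -> C1=M] -> [I,M,I]
Op 9: C1 read [C1 read: already in M, no change] -> [I,M,I]
Op 10: C1 read [C1 read: already in M, no change] -> [I,M,I]
Op 11: C1 read [C1 read: already in M, no change] -> [I,M,I]
Op 12: C2 write [C2 write: invalidate ['C1=M'] -> C2=M] -> [I,I,M]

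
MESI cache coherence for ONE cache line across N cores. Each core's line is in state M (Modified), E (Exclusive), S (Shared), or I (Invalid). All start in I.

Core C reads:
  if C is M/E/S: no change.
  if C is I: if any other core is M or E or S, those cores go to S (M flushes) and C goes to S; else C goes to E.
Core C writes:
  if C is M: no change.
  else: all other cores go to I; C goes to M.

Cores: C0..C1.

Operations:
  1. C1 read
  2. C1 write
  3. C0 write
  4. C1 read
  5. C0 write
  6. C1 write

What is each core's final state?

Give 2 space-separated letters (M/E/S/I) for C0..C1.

Answer: I M

Derivation:
Op 1: C1 read [C1 read from I: no other sharers -> C1=E (exclusive)] -> [I,E]
Op 2: C1 write [C1 write: invalidate none -> C1=M] -> [I,M]
Op 3: C0 write [C0 write: invalidate ['C1=M'] -> C0=M] -> [M,I]
Op 4: C1 read [C1 read from I: others=['C0=M'] -> C1=S, others downsized to S] -> [S,S]
Op 5: C0 write [C0 write: invalidate ['C1=S'] -> C0=M] -> [M,I]
Op 6: C1 write [C1 write: invalidate ['C0=M'] -> C1=M] -> [I,M]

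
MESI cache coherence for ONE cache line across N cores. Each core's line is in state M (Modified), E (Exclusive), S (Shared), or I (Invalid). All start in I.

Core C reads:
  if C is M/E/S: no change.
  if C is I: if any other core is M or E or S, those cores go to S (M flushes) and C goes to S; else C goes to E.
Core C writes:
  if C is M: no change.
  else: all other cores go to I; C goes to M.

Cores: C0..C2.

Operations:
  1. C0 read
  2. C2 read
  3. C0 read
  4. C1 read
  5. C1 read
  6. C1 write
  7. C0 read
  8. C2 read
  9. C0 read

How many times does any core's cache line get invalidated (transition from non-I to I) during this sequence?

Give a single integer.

Answer: 2

Derivation:
Op 1: C0 read [C0 read from I: no other sharers -> C0=E (exclusive)] -> [E,I,I] (invalidations this op: 0; running total: 0)
Op 2: C2 read [C2 read from I: others=['C0=E'] -> C2=S, others downsized to S] -> [S,I,S] (invalidations this op: 0; running total: 0)
Op 3: C0 read [C0 read: already in S, no change] -> [S,I,S] (invalidations this op: 0; running total: 0)
Op 4: C1 read [C1 read from I: others=['C0=S', 'C2=S'] -> C1=S, others downsized to S] -> [S,S,S] (invalidations this op: 0; running total: 0)
Op 5: C1 read [C1 read: already in S, no change] -> [S,S,S] (invalidations this op: 0; running total: 0)
Op 6: C1 write [C1 write: invalidate ['C0=S', 'C2=S'] -> C1=M] -> [I,M,I] (invalidations this op: 2; running total: 2)
Op 7: C0 read [C0 read from I: others=['C1=M'] -> C0=S, others downsized to S] -> [S,S,I] (invalidations this op: 0; running total: 2)
Op 8: C2 read [C2 read from I: others=['C0=S', 'C1=S'] -> C2=S, others downsized to S] -> [S,S,S] (invalidations this op: 0; running total: 2)
Op 9: C0 read [C0 read: already in S, no change] -> [S,S,S] (invalidations this op: 0; running total: 2)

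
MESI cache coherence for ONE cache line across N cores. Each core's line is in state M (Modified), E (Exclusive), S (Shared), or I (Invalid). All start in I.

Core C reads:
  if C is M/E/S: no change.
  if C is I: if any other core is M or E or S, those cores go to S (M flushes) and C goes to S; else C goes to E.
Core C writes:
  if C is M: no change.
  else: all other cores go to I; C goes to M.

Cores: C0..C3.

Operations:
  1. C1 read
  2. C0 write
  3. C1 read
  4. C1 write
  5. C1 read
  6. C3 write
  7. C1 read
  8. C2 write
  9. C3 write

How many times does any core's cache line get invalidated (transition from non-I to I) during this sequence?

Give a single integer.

Op 1: C1 read [C1 read from I: no other sharers -> C1=E (exclusive)] -> [I,E,I,I] (invalidations this op: 0; running total: 0)
Op 2: C0 write [C0 write: invalidate ['C1=E'] -> C0=M] -> [M,I,I,I] (invalidations this op: 1; running total: 1)
Op 3: C1 read [C1 read from I: others=['C0=M'] -> C1=S, others downsized to S] -> [S,S,I,I] (invalidations this op: 0; running total: 1)
Op 4: C1 write [C1 write: invalidate ['C0=S'] -> C1=M] -> [I,M,I,I] (invalidations this op: 1; running total: 2)
Op 5: C1 read [C1 read: already in M, no change] -> [I,M,I,I] (invalidations this op: 0; running total: 2)
Op 6: C3 write [C3 write: invalidate ['C1=M'] -> C3=M] -> [I,I,I,M] (invalidations this op: 1; running total: 3)
Op 7: C1 read [C1 read from I: others=['C3=M'] -> C1=S, others downsized to S] -> [I,S,I,S] (invalidations this op: 0; running total: 3)
Op 8: C2 write [C2 write: invalidate ['C1=S', 'C3=S'] -> C2=M] -> [I,I,M,I] (invalidations this op: 2; running total: 5)
Op 9: C3 write [C3 write: invalidate ['C2=M'] -> C3=M] -> [I,I,I,M] (invalidations this op: 1; running total: 6)

Answer: 6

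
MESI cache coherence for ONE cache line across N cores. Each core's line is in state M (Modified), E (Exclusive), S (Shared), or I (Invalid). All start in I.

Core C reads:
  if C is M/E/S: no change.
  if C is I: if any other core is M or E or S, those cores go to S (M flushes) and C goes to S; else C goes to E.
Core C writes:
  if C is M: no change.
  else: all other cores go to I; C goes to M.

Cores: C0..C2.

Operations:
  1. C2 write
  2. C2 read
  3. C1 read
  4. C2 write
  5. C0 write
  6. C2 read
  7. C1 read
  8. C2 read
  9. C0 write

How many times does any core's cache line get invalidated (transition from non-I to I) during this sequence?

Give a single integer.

Op 1: C2 write [C2 write: invalidate none -> C2=M] -> [I,I,M] (invalidations this op: 0; running total: 0)
Op 2: C2 read [C2 read: already in M, no change] -> [I,I,M] (invalidations this op: 0; running total: 0)
Op 3: C1 read [C1 read from I: others=['C2=M'] -> C1=S, others downsized to S] -> [I,S,S] (invalidations this op: 0; running total: 0)
Op 4: C2 write [C2 write: invalidate ['C1=S'] -> C2=M] -> [I,I,M] (invalidations this op: 1; running total: 1)
Op 5: C0 write [C0 write: invalidate ['C2=M'] -> C0=M] -> [M,I,I] (invalidations this op: 1; running total: 2)
Op 6: C2 read [C2 read from I: others=['C0=M'] -> C2=S, others downsized to S] -> [S,I,S] (invalidations this op: 0; running total: 2)
Op 7: C1 read [C1 read from I: others=['C0=S', 'C2=S'] -> C1=S, others downsized to S] -> [S,S,S] (invalidations this op: 0; running total: 2)
Op 8: C2 read [C2 read: already in S, no change] -> [S,S,S] (invalidations this op: 0; running total: 2)
Op 9: C0 write [C0 write: invalidate ['C1=S', 'C2=S'] -> C0=M] -> [M,I,I] (invalidations this op: 2; running total: 4)

Answer: 4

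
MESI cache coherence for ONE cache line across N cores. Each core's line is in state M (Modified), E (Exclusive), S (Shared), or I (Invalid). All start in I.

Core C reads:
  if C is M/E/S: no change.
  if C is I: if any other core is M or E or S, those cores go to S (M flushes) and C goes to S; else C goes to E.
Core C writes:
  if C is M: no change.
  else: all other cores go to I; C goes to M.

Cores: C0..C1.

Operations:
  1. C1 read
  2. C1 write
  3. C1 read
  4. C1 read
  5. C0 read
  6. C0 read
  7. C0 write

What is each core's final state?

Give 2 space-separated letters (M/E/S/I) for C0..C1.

Op 1: C1 read [C1 read from I: no other sharers -> C1=E (exclusive)] -> [I,E]
Op 2: C1 write [C1 write: invalidate none -> C1=M] -> [I,M]
Op 3: C1 read [C1 read: already in M, no change] -> [I,M]
Op 4: C1 read [C1 read: already in M, no change] -> [I,M]
Op 5: C0 read [C0 read from I: others=['C1=M'] -> C0=S, others downsized to S] -> [S,S]
Op 6: C0 read [C0 read: already in S, no change] -> [S,S]
Op 7: C0 write [C0 write: invalidate ['C1=S'] -> C0=M] -> [M,I]

Answer: M I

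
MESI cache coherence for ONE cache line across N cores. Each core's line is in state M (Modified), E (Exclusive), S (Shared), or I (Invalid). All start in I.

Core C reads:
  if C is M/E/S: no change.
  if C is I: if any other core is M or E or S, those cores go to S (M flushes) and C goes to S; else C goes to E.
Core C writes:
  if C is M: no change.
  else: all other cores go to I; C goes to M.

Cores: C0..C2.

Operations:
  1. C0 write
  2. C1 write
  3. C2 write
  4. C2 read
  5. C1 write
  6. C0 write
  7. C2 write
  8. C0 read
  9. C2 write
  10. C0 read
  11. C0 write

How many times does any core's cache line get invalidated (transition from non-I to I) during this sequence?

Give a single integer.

Op 1: C0 write [C0 write: invalidate none -> C0=M] -> [M,I,I] (invalidations this op: 0; running total: 0)
Op 2: C1 write [C1 write: invalidate ['C0=M'] -> C1=M] -> [I,M,I] (invalidations this op: 1; running total: 1)
Op 3: C2 write [C2 write: invalidate ['C1=M'] -> C2=M] -> [I,I,M] (invalidations this op: 1; running total: 2)
Op 4: C2 read [C2 read: already in M, no change] -> [I,I,M] (invalidations this op: 0; running total: 2)
Op 5: C1 write [C1 write: invalidate ['C2=M'] -> C1=M] -> [I,M,I] (invalidations this op: 1; running total: 3)
Op 6: C0 write [C0 write: invalidate ['C1=M'] -> C0=M] -> [M,I,I] (invalidations this op: 1; running total: 4)
Op 7: C2 write [C2 write: invalidate ['C0=M'] -> C2=M] -> [I,I,M] (invalidations this op: 1; running total: 5)
Op 8: C0 read [C0 read from I: others=['C2=M'] -> C0=S, others downsized to S] -> [S,I,S] (invalidations this op: 0; running total: 5)
Op 9: C2 write [C2 write: invalidate ['C0=S'] -> C2=M] -> [I,I,M] (invalidations this op: 1; running total: 6)
Op 10: C0 read [C0 read from I: others=['C2=M'] -> C0=S, others downsized to S] -> [S,I,S] (invalidations this op: 0; running total: 6)
Op 11: C0 write [C0 write: invalidate ['C2=S'] -> C0=M] -> [M,I,I] (invalidations this op: 1; running total: 7)

Answer: 7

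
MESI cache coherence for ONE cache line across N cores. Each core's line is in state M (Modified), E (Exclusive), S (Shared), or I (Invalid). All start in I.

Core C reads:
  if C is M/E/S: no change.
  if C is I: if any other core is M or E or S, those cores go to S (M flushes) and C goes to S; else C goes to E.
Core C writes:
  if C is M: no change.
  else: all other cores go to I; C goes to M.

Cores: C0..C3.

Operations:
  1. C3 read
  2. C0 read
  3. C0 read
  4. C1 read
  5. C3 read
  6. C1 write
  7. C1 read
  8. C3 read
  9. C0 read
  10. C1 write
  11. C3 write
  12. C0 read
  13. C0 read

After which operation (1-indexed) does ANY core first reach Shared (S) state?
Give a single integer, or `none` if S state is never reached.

Op 1: C3 read [C3 read from I: no other sharers -> C3=E (exclusive)] -> [I,I,I,E]
Op 2: C0 read [C0 read from I: others=['C3=E'] -> C0=S, others downsized to S] -> [S,I,I,S]
  -> First S state at op 2; remaining ops need not be traced.

Answer: 2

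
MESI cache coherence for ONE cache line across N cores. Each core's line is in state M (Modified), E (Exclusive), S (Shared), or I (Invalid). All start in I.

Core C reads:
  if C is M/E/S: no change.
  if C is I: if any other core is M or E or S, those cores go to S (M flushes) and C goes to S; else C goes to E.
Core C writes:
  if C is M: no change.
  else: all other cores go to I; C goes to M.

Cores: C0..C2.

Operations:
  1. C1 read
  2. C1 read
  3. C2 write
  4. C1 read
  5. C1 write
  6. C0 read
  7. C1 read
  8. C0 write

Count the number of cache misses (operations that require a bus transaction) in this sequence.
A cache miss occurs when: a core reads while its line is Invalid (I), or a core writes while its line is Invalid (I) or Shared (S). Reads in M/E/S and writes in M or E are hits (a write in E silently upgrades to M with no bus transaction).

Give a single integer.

Op 1: C1 read [C1 read from I: no other sharers -> C1=E (exclusive)] -> [I,E,I] [MISS #1: read from I]
Op 2: C1 read [C1 read: already in E, no change] -> [I,E,I] [hit: read from E]
Op 3: C2 write [C2 write: invalidate ['C1=E'] -> C2=M] -> [I,I,M] [MISS #2: write from I]
Op 4: C1 read [C1 read from I: others=['C2=M'] -> C1=S, others downsized to S] -> [I,S,S] [MISS #3: read from I]
Op 5: C1 write [C1 write: invalidate ['C2=S'] -> C1=M] -> [I,M,I] [MISS #4: write from S]
Op 6: C0 read [C0 read from I: others=['C1=M'] -> C0=S, others downsized to S] -> [S,S,I] [MISS #5: read from I]
Op 7: C1 read [C1 read: already in S, no change] -> [S,S,I] [hit: read from S]
Op 8: C0 write [C0 write: invalidate ['C1=S'] -> C0=M] -> [M,I,I] [MISS #6: write from S]

Answer: 6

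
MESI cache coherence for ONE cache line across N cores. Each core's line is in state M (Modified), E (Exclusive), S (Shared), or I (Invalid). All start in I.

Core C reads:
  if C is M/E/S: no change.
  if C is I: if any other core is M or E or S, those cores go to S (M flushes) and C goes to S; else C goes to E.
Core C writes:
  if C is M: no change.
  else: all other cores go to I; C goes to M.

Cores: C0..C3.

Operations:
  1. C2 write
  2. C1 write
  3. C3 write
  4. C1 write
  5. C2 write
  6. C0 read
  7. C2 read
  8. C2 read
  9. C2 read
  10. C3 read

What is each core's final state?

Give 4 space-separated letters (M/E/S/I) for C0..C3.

Answer: S I S S

Derivation:
Op 1: C2 write [C2 write: invalidate none -> C2=M] -> [I,I,M,I]
Op 2: C1 write [C1 write: invalidate ['C2=M'] -> C1=M] -> [I,M,I,I]
Op 3: C3 write [C3 write: invalidate ['C1=M'] -> C3=M] -> [I,I,I,M]
Op 4: C1 write [C1 write: invalidate ['C3=M'] -> C1=M] -> [I,M,I,I]
Op 5: C2 write [C2 write: invalidate ['C1=M'] -> C2=M] -> [I,I,M,I]
Op 6: C0 read [C0 read from I: others=['C2=M'] -> C0=S, others downsized to S] -> [S,I,S,I]
Op 7: C2 read [C2 read: already in S, no change] -> [S,I,S,I]
Op 8: C2 read [C2 read: already in S, no change] -> [S,I,S,I]
Op 9: C2 read [C2 read: already in S, no change] -> [S,I,S,I]
Op 10: C3 read [C3 read from I: others=['C0=S', 'C2=S'] -> C3=S, others downsized to S] -> [S,I,S,S]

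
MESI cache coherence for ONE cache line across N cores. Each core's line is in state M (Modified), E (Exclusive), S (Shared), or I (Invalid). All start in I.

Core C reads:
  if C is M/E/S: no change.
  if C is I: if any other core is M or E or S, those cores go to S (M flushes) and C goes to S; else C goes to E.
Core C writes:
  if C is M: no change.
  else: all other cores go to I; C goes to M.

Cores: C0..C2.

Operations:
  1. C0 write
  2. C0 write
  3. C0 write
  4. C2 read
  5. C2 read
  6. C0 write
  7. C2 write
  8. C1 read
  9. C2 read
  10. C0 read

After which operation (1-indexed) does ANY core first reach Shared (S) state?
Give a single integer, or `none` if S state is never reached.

Answer: 4

Derivation:
Op 1: C0 write [C0 write: invalidate none -> C0=M] -> [M,I,I]
Op 2: C0 write [C0 write: already M (modified), no change] -> [M,I,I]
Op 3: C0 write [C0 write: already M (modified), no change] -> [M,I,I]
Op 4: C2 read [C2 read from I: others=['C0=M'] -> C2=S, others downsized to S] -> [S,I,S]
  -> First S state at op 4; remaining ops need not be traced.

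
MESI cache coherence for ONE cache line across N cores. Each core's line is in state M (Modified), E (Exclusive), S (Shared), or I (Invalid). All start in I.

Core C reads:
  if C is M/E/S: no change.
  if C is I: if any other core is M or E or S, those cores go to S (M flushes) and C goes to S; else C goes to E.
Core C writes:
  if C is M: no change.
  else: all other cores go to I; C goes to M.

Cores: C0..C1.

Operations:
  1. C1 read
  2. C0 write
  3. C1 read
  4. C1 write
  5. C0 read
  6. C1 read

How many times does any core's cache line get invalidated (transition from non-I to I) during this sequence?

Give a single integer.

Answer: 2

Derivation:
Op 1: C1 read [C1 read from I: no other sharers -> C1=E (exclusive)] -> [I,E] (invalidations this op: 0; running total: 0)
Op 2: C0 write [C0 write: invalidate ['C1=E'] -> C0=M] -> [M,I] (invalidations this op: 1; running total: 1)
Op 3: C1 read [C1 read from I: others=['C0=M'] -> C1=S, others downsized to S] -> [S,S] (invalidations this op: 0; running total: 1)
Op 4: C1 write [C1 write: invalidate ['C0=S'] -> C1=M] -> [I,M] (invalidations this op: 1; running total: 2)
Op 5: C0 read [C0 read from I: others=['C1=M'] -> C0=S, others downsized to S] -> [S,S] (invalidations this op: 0; running total: 2)
Op 6: C1 read [C1 read: already in S, no change] -> [S,S] (invalidations this op: 0; running total: 2)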